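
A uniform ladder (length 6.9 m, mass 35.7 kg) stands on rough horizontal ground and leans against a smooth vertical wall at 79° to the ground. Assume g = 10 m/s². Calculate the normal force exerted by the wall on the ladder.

Torques about the foot: N_wall · 6.9 sin 79° = 35.7×10×3.45 cos 79° → N_wall = 34.697 N.

N_wall ≈ 34.7 N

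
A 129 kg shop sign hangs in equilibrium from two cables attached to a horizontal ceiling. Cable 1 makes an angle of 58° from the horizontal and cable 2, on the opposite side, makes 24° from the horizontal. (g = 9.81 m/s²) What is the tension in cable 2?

T_2 ≈ 677 N

Weight W = 129 × 9.81 = 1265 N acts straight down.
Horizontal: T_1 cos 58° = T_2 cos 24°  →  T_1 = 1.724 T_2.
Vertical: T_1 sin 58° + T_2 sin 24° = 1265.
Substituting the horizontal relation into the vertical equation gives 1.869 T_2 = 1265, so T_2 = 677.2 N.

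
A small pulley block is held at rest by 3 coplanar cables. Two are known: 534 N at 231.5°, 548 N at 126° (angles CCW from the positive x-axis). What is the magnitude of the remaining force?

Sum the known components: ΣF_x = -654.5 N, ΣF_y = 25.43 N.
For equilibrium the remaining force must supply (−ΣF_x, −ΣF_y) = (654.5, -25.43) N.
Magnitude = √((654.5)² + (-25.43)²) = 655 N; direction = atan2(-25.43, 654.5) = 357.8°.

F ≈ 655 N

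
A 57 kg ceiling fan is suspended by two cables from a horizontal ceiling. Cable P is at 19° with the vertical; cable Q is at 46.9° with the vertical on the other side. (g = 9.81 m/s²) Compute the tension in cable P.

T_P ≈ 447 N

Angles from the horizontal: cable P is 90° − 19° = 71°, cable Q is 90° − 46.9° = 43.1°.
Weight W = 57 × 9.81 = 559.2 N acts straight down.
Horizontal: T_P cos 71° = T_Q cos 43.1°  →  T_Q = 0.4459 T_P.
Vertical: T_P sin 71° + T_Q sin 43.1° = 559.2.
Substituting the horizontal relation into the vertical equation gives 1.25 T_P = 559.2, so T_P = 447.3 N.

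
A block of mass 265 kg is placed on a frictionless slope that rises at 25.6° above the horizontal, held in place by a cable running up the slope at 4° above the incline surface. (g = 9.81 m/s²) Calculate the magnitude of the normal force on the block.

N ≈ 2270 N

Take axes along and perpendicular to the incline. Weight components: W sin 25.6° = 1123 N down-slope, W cos 25.6° = 2344 N into the surface.
Along incline: T cos 4° = W sin 25.6° → T = 1126 N.
Perpendicular: N = W cos 25.6° − T sin 4° = 2266 N.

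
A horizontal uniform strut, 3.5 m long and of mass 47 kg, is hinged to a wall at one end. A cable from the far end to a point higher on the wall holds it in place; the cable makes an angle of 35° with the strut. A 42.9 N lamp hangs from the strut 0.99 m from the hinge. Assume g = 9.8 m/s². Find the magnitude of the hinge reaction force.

Take torques about the hinge: T sin 35° · 3.5 = 47×9.8×1.75 + 42.9×0.99 = 848.52 N·m.
So T = 848.52 / (0.5736 × 3.5) = 422.67 N.
ΣF_x = 0: H_x = T cos 35° = 346.23 N.
ΣF_y = 0: H_y = (47×9.8 + 42.9) − T sin 35° = 503.5 − 242.43 = 261.07 N.
|H| = √(H_x² + H_y²) = √((346.23)² + (261.07)²) = 433.63 N.

|H| ≈ 434 N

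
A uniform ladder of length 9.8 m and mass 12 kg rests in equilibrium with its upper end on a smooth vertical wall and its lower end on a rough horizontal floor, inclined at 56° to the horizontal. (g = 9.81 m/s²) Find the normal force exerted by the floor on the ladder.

N_floor ≈ 118 N

ΣF_y = 0: N_floor = 12×9.81 = 117.72 N.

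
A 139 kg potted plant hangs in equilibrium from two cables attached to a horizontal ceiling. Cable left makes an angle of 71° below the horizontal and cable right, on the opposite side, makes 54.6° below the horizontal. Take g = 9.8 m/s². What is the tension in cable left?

Weight W = 139 × 9.8 = 1362 N acts straight down.
Horizontal: T_left cos 71° = T_right cos 54.6°  →  T_right = 0.562 T_left.
Vertical: T_left sin 71° + T_right sin 54.6° = 1362.
Substituting the horizontal relation into the vertical equation gives 1.404 T_left = 1362, so T_left = 970.5 N.

T_left ≈ 970 N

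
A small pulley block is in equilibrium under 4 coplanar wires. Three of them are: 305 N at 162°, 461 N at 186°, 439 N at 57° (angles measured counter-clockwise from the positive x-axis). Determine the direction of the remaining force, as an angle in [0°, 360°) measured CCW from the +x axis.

Sum the known components: ΣF_x = -509.5 N, ΣF_y = 414.2 N.
For equilibrium the remaining force must supply (−ΣF_x, −ΣF_y) = (509.5, -414.2) N.
Magnitude = √((509.5)² + (-414.2)²) = 656.6 N; direction = atan2(-414.2, 509.5) = 320.9°.

θ ≈ 321°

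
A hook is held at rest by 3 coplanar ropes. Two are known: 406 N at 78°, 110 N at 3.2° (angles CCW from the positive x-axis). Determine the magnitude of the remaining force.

Sum the known components: ΣF_x = 194.2 N, ΣF_y = 403.3 N.
For equilibrium the remaining force must supply (−ΣF_x, −ΣF_y) = (-194.2, -403.3) N.
Magnitude = √((-194.2)² + (-403.3)²) = 447.6 N; direction = atan2(-403.3, -194.2) = 244.3°.

F ≈ 448 N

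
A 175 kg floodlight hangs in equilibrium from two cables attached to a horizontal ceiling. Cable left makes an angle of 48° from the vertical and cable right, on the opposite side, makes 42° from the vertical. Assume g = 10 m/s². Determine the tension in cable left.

Angles from the horizontal: cable left is 90° − 48° = 42°, cable right is 90° − 42° = 48°.
Weight W = 175 × 10 = 1750 N acts straight down.
Horizontal: T_left cos 42° = T_right cos 48°  →  T_right = 1.111 T_left.
Vertical: T_left sin 42° + T_right sin 48° = 1750.
Substituting the horizontal relation into the vertical equation gives 1.494 T_left = 1750, so T_left = 1171 N.

T_left ≈ 1170 N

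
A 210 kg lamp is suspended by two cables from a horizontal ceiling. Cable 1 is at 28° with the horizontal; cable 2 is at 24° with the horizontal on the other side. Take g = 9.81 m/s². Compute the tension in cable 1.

Weight W = 210 × 9.81 = 2060 N acts straight down.
Horizontal: T_1 cos 28° = T_2 cos 24°  →  T_2 = 0.9665 T_1.
Vertical: T_1 sin 28° + T_2 sin 24° = 2060.
Substituting the horizontal relation into the vertical equation gives 0.8626 T_1 = 2060, so T_1 = 2388 N.

T_1 ≈ 2390 N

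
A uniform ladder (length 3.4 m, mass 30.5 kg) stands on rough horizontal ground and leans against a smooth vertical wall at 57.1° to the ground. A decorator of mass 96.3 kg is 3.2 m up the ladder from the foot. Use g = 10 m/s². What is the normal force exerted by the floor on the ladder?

ΣF_y = 0: N_floor = 30.5×10 + 96.3×10 = 1268 N.

N_floor ≈ 1270 N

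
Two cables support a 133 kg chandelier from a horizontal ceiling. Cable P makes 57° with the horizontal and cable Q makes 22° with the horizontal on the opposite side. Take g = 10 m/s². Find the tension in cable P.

Weight W = 133 × 10 = 1330 N acts straight down.
Horizontal: T_P cos 57° = T_Q cos 22°  →  T_Q = 0.5874 T_P.
Vertical: T_P sin 57° + T_Q sin 22° = 1330.
Substituting the horizontal relation into the vertical equation gives 1.059 T_P = 1330, so T_P = 1256 N.

T_P ≈ 1260 N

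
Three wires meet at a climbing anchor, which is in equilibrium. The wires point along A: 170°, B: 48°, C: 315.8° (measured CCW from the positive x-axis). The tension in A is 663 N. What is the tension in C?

T_C ≈ 563 N

Resolve: ΣF_x = 663 cos 170° + T_B cos 48° + T_C cos 315.8° = 0.
        ΣF_y = 663 sin 170° + T_B sin 48° + T_C sin 315.8° = 0.
The known terms sum to (-652.9, 115.1) N, so 0.6691 T_B + 0.7169 T_C = 652.9 and 0.7431 T_B − 0.6972 T_C = -115.1.
Solving simultaneously: T_B = 372.9 N, T_C = 562.7 N.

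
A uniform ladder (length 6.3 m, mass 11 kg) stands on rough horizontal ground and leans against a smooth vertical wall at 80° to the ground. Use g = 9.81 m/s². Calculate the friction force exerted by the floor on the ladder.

f ≈ 9.51 N

Torques about the foot: N_wall · 6.3 sin 80° = 11×9.81×3.15 cos 80° → N_wall = 9.5137 N.
ΣF_x = 0: f_floor = N_wall = 9.5137 N.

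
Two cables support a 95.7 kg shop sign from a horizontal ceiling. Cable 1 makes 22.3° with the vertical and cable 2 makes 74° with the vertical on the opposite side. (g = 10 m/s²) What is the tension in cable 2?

Angles from the horizontal: cable 1 is 90° − 22.3° = 67.7°, cable 2 is 90° − 74° = 16°.
Weight W = 95.7 × 10 = 957 N acts straight down.
Horizontal: T_1 cos 67.7° = T_2 cos 16°  →  T_1 = 2.533 T_2.
Vertical: T_1 sin 67.7° + T_2 sin 16° = 957.
Substituting the horizontal relation into the vertical equation gives 2.619 T_2 = 957, so T_2 = 365.3 N.

T_2 ≈ 365 N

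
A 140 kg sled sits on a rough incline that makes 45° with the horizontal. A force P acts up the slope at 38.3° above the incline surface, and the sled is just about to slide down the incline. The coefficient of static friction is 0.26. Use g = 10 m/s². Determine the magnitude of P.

P ≈ 1170 N

On the verge of sliding down the incline, friction equals μN and acts up the slope.
Perpendicular: N + P sin 38.3° = W cos 45° = 989.9 N.
Along incline: P cos 38.3° + μN = W sin 45° with W sin 45° = 989.9 N.
Solving the pair for P and N: P = 1175 N, N = 261.9 N (and f = μN = 68.1 N).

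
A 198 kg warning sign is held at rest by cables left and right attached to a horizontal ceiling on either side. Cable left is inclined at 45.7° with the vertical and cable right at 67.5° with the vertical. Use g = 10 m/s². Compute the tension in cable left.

Angles from the horizontal: cable left is 90° − 45.7° = 44.3°, cable right is 90° − 67.5° = 22.5°.
Weight W = 198 × 10 = 1980 N acts straight down.
Horizontal: T_left cos 44.3° = T_right cos 22.5°  →  T_right = 0.7747 T_left.
Vertical: T_left sin 44.3° + T_right sin 22.5° = 1980.
Substituting the horizontal relation into the vertical equation gives 0.9949 T_left = 1980, so T_left = 1990 N.

T_left ≈ 1990 N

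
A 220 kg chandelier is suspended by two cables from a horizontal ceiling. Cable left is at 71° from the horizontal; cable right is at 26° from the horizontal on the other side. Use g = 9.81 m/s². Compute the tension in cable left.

Weight W = 220 × 9.81 = 2158 N acts straight down.
Horizontal: T_left cos 71° = T_right cos 26°  →  T_right = 0.3622 T_left.
Vertical: T_left sin 71° + T_right sin 26° = 2158.
Substituting the horizontal relation into the vertical equation gives 1.104 T_left = 2158, so T_left = 1954 N.

T_left ≈ 1950 N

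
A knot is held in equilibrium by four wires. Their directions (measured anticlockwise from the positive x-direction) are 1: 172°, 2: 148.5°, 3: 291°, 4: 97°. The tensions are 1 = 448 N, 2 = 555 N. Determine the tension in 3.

Resolve: ΣF_x = 448 cos 172° + 555 cos 148.5° + T_3 cos 291° + T_4 cos 97° = 0.
        ΣF_y = 448 sin 172° + 555 sin 148.5° + T_3 sin 291° + T_4 sin 97° = 0.
The known terms sum to (-916.9, 352.3) N, so 0.3584 T_3 − 0.1219 T_4 = 916.9 and -0.9336 T_3 + 0.9925 T_4 = -352.3.
Solving simultaneously: T_3 = 3584 N, T_4 = 3016 N.

T_3 ≈ 3580 N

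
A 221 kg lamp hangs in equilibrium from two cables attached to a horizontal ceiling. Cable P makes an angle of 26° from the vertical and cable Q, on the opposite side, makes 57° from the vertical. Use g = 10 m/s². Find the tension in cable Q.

Angles from the horizontal: cable P is 90° − 26° = 64°, cable Q is 90° − 57° = 33°.
Weight W = 221 × 10 = 2210 N acts straight down.
Horizontal: T_P cos 64° = T_Q cos 33°  →  T_P = 1.913 T_Q.
Vertical: T_P sin 64° + T_Q sin 33° = 2210.
Substituting the horizontal relation into the vertical equation gives 2.264 T_Q = 2210, so T_Q = 976.1 N.

T_Q ≈ 976 N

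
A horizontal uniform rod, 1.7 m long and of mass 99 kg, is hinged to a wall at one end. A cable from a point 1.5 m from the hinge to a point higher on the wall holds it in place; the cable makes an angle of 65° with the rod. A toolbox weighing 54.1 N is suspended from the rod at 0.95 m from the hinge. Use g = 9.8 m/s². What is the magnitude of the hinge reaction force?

Take torques about the hinge: T sin 65° · 1.5 = 99×9.8×0.85 + 54.1×0.95 = 876.07 N·m.
So T = 876.07 / (0.9063 × 1.5) = 644.42 N.
ΣF_x = 0: H_x = T cos 65° = 272.34 N.
ΣF_y = 0: H_y = (99×9.8 + 54.1) − T sin 65° = 1024.3 − 584.04 = 440.26 N.
|H| = √(H_x² + H_y²) = √((272.34)² + (440.26)²) = 517.68 N.

|H| ≈ 518 N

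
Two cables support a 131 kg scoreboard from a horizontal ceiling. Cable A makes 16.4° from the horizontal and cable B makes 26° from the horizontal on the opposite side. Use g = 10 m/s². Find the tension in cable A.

T_A ≈ 1750 N

Weight W = 131 × 10 = 1310 N acts straight down.
Horizontal: T_A cos 16.4° = T_B cos 26°  →  T_B = 1.067 T_A.
Vertical: T_A sin 16.4° + T_B sin 26° = 1310.
Substituting the horizontal relation into the vertical equation gives 0.7502 T_A = 1310, so T_A = 1746 N.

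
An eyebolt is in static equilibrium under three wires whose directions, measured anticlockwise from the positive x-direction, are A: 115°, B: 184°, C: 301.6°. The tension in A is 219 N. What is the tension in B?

T_B ≈ 28.4 N

Resolve: ΣF_x = 219 cos 115° + T_B cos 184° + T_C cos 301.6° = 0.
        ΣF_y = 219 sin 115° + T_B sin 184° + T_C sin 301.6° = 0.
The known terms sum to (-92.55, 198.5) N, so -0.9976 T_B + 0.5240 T_C = 92.55 and -0.0698 T_B − 0.8517 T_C = -198.5.
Solving simultaneously: T_B = 28.40 N, T_C = 230.7 N.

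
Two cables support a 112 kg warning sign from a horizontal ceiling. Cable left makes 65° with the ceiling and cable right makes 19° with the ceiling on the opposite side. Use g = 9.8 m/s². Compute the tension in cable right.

T_right ≈ 466 N

Weight W = 112 × 9.8 = 1098 N acts straight down.
Horizontal: T_left cos 65° = T_right cos 19°  →  T_left = 2.237 T_right.
Vertical: T_left sin 65° + T_right sin 19° = 1098.
Substituting the horizontal relation into the vertical equation gives 2.353 T_right = 1098, so T_right = 466.4 N.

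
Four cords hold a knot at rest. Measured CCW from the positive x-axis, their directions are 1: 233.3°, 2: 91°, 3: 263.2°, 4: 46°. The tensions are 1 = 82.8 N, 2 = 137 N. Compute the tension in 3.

T_3 ≈ 143 N

Resolve: ΣF_x = 82.8 cos 233.3° + 137 cos 91° + T_3 cos 263.2° + T_4 cos 46° = 0.
        ΣF_y = 82.8 sin 233.3° + 137 sin 91° + T_3 sin 263.2° + T_4 sin 46° = 0.
The known terms sum to (-51.87, 70.59) N, so -0.1184 T_3 + 0.6947 T_4 = 51.87 and -0.9930 T_3 + 0.7193 T_4 = -70.59.
Solving simultaneously: T_3 = 142.8 N, T_4 = 99.02 N.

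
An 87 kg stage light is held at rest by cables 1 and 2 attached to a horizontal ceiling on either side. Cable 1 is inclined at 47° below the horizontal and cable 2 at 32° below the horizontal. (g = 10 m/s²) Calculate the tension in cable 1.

T_1 ≈ 752 N

Weight W = 87 × 10 = 870 N acts straight down.
Horizontal: T_1 cos 47° = T_2 cos 32°  →  T_2 = 0.8042 T_1.
Vertical: T_1 sin 47° + T_2 sin 32° = 870.
Substituting the horizontal relation into the vertical equation gives 1.158 T_1 = 870, so T_1 = 751.6 N.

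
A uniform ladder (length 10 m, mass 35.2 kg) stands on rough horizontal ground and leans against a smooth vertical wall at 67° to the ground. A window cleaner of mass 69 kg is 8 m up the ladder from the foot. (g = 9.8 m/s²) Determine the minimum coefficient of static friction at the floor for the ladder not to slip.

ΣF_y = 0: N_floor = 35.2×9.8 + 69×9.8 = 1021.2 N.
Torques about the foot: N_wall · 10 sin 67° = 35.2×9.8×5 cos 67° + 69×9.8×8 cos 67° → N_wall = 302.84 N.
ΣF_x = 0: f_floor = N_wall = 302.84 N.
μ_min = f_floor / N_floor = 302.84 / 1021.2 = 0.2966.

μ_min ≈ 0.297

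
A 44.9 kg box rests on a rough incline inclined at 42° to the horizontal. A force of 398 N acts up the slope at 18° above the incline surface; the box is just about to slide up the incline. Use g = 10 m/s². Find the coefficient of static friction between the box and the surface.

On the verge of sliding up the incline, friction is at its maximum μN and acts down the slope.
Perpendicular to incline: N = W cos 42° − P sin 18° = 333.7 − 123 = 210.7 N.
Along incline: P cos 18° − μN = W sin 42° → μ = −(W sin 42° − P cos 18°) / N = 0.3706.

μ ≈ 0.371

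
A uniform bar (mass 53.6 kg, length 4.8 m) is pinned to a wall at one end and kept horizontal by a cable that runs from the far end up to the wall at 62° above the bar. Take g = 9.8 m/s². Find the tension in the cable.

T ≈ 297 N

Take torques about the hinge: T sin 62° · 4.8 = 53.6×9.8×2.4 = 1260.7 N·m.
So T = 1260.7 / (0.8829 × 4.8) = 297.46 N.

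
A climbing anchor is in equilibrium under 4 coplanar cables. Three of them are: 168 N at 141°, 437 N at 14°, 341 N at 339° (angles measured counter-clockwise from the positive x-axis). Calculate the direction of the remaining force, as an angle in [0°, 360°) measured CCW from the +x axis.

Sum the known components: ΣF_x = 611.8 N, ΣF_y = 89.24 N.
For equilibrium the remaining force must supply (−ΣF_x, −ΣF_y) = (-611.8, -89.24) N.
Magnitude = √((-611.8)² + (-89.24)²) = 618.3 N; direction = atan2(-89.24, -611.8) = 188.3°.

θ ≈ 188°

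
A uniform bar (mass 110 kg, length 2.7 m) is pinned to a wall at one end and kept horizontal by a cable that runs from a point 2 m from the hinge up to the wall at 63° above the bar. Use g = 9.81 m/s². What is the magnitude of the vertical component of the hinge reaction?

|H_y| ≈ 351 N

Take torques about the hinge: T sin 63° · 2 = 110×9.81×1.35 = 1456.8 N·m.
So T = 1456.8 / (0.8910 × 2) = 817.49 N.
ΣF_y = 0: H_y = (110×9.81) − T sin 63° = 1079.1 − 728.39 = 350.71 N.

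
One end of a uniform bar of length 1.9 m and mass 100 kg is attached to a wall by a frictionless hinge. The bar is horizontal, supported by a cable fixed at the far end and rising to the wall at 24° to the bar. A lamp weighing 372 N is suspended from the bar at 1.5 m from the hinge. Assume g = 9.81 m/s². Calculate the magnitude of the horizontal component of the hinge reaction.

H_x ≈ 1760 N

Take torques about the hinge: T sin 24° · 1.9 = 100×9.81×0.95 + 372×1.5 = 1489.9 N·m.
So T = 1489.9 / (0.4067 × 1.9) = 1928 N.
ΣF_x = 0: H_x = T cos 24° = 1761.3 N.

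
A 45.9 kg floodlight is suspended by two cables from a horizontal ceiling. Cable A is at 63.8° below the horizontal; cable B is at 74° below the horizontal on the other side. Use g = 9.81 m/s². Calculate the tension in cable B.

Weight W = 45.9 × 9.81 = 450.3 N acts straight down.
Horizontal: T_A cos 63.8° = T_B cos 74°  →  T_A = 0.6243 T_B.
Vertical: T_A sin 63.8° + T_B sin 74° = 450.3.
Substituting the horizontal relation into the vertical equation gives 1.521 T_B = 450.3, so T_B = 296 N.

T_B ≈ 296 N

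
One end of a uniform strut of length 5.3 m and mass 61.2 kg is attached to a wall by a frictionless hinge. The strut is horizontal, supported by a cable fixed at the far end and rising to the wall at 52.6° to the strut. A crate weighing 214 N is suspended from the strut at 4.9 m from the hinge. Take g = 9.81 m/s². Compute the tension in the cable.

Take torques about the hinge: T sin 52.6° · 5.3 = 61.2×9.81×2.65 + 214×4.9 = 2639.6 N·m.
So T = 2639.6 / (0.7944 × 5.3) = 626.92 N.

T ≈ 627 N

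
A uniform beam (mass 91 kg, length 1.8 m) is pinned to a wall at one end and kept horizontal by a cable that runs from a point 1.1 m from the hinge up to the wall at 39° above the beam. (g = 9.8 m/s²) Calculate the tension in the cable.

T ≈ 1160 N

Take torques about the hinge: T sin 39° · 1.1 = 91×9.8×0.9 = 802.62 N·m.
So T = 802.62 / (0.6293 × 1.1) = 1159.4 N.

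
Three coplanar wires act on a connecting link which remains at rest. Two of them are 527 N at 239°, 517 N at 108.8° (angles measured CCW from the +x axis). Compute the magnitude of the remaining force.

F ≈ 440 N

Sum the known components: ΣF_x = -438 N, ΣF_y = 37.69 N.
For equilibrium the remaining force must supply (−ΣF_x, −ΣF_y) = (438, -37.69) N.
Magnitude = √((438)² + (-37.69)²) = 439.7 N; direction = atan2(-37.69, 438) = 355.1°.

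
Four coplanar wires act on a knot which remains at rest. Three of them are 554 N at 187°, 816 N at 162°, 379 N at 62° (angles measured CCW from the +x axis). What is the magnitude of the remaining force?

F ≈ 1260 N

Sum the known components: ΣF_x = -1148 N, ΣF_y = 519.3 N.
For equilibrium the remaining force must supply (−ΣF_x, −ΣF_y) = (1148, -519.3) N.
Magnitude = √((1148)² + (-519.3)²) = 1260 N; direction = atan2(-519.3, 1148) = 335.7°.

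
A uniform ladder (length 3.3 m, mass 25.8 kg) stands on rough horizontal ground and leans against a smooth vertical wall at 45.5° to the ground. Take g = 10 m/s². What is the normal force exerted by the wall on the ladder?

Torques about the foot: N_wall · 3.3 sin 45.5° = 25.8×10×1.65 cos 45.5° → N_wall = 126.77 N.

N_wall ≈ 127 N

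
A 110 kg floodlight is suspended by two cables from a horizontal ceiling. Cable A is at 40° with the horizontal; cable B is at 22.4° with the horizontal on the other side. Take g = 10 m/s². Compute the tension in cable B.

Weight W = 110 × 10 = 1100 N acts straight down.
Horizontal: T_A cos 40° = T_B cos 22.4°  →  T_A = 1.207 T_B.
Vertical: T_A sin 40° + T_B sin 22.4° = 1100.
Substituting the horizontal relation into the vertical equation gives 1.157 T_B = 1100, so T_B = 950.9 N.

T_B ≈ 951 N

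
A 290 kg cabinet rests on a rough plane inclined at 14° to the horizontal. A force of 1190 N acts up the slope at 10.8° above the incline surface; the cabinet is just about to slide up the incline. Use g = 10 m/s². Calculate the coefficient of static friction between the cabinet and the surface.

μ ≈ 0.180

On the verge of sliding up the incline, friction is at its maximum μN and acts down the slope.
Perpendicular to incline: N = W cos 14° − P sin 10.8° = 2814 − 223 = 2591 N.
Along incline: P cos 10.8° − μN = W sin 14° → μ = −(W sin 14° − P cos 10.8°) / N = 0.1804.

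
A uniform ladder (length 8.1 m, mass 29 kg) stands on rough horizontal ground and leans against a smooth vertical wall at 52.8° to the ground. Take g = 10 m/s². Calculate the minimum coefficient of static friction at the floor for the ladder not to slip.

μ_min ≈ 0.380

ΣF_y = 0: N_floor = 29×10 = 290 N.
Torques about the foot: N_wall · 8.1 sin 52.8° = 29×10×4.05 cos 52.8° → N_wall = 110.06 N.
ΣF_x = 0: f_floor = N_wall = 110.06 N.
μ_min = f_floor / N_floor = 110.06 / 290 = 0.3795.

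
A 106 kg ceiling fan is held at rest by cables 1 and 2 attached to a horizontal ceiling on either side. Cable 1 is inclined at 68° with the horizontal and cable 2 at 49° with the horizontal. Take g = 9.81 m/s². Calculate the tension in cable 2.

Weight W = 106 × 9.81 = 1040 N acts straight down.
Horizontal: T_1 cos 68° = T_2 cos 49°  →  T_1 = 1.751 T_2.
Vertical: T_1 sin 68° + T_2 sin 49° = 1040.
Substituting the horizontal relation into the vertical equation gives 2.379 T_2 = 1040, so T_2 = 437.2 N.

T_2 ≈ 437 N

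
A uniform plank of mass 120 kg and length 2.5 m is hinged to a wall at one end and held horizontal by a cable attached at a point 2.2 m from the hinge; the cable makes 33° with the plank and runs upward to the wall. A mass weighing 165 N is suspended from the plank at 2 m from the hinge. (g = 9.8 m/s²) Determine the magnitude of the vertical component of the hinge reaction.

|H_y| ≈ 523 N

Take torques about the hinge: T sin 33° · 2.2 = 120×9.8×1.25 + 165×2 = 1800 N·m.
So T = 1800 / (0.5446 × 2.2) = 1502.2 N.
ΣF_y = 0: H_y = (120×9.8 + 165) − T sin 33° = 1341 − 818.18 = 522.82 N.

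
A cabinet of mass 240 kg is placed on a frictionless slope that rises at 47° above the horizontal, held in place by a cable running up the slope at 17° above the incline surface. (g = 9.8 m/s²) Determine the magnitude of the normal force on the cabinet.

Take axes along and perpendicular to the incline. Weight components: W sin 47° = 1720 N down-slope, W cos 47° = 1604 N into the surface.
Along incline: T cos 17° = W sin 47° → T = 1799 N.
Perpendicular: N = W cos 47° − T sin 17° = 1078 N.

N ≈ 1080 N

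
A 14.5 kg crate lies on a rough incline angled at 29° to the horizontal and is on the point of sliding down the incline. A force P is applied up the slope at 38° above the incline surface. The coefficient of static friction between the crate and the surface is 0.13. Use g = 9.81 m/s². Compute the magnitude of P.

On the verge of sliding down the incline, friction equals μN and acts up the slope.
Perpendicular: N + P sin 38° = W cos 29° = 124.4 N.
Along incline: P cos 38° + μN = W sin 29° with W sin 29° = 68.96 N.
Solving the pair for P and N: P = 74.56 N, N = 78.5 N (and f = μN = 10.21 N).

P ≈ 74.6 N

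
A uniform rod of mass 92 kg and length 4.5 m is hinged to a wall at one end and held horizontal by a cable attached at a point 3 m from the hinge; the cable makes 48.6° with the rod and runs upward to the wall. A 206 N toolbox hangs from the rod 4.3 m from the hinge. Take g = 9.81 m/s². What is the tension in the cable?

Take torques about the hinge: T sin 48.6° · 3 = 92×9.81×2.25 + 206×4.3 = 2916.5 N·m.
So T = 2916.5 / (0.7501 × 3) = 1296 N.

T ≈ 1300 N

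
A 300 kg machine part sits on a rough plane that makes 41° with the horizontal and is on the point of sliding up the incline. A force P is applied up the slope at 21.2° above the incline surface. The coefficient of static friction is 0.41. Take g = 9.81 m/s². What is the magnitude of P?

P ≈ 2630 N

On the verge of sliding up the incline, friction equals μN and acts down the slope.
Perpendicular: N + P sin 21.2° = W cos 41° = 2221 N.
Along incline: P cos 21.2° = W sin 41° + μN  with W sin 41° = 1931 N.
Solving the pair for P and N: P = 2630 N, N = 1270 N (and f = μN = 520.8 N).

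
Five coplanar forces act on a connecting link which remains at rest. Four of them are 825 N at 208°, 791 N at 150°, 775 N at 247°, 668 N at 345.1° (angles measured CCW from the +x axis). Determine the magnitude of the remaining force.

Sum the known components: ΣF_x = -1071 N, ΣF_y = -877 N.
For equilibrium the remaining force must supply (−ΣF_x, −ΣF_y) = (1071, 877) N.
Magnitude = √((1071)² + (877)²) = 1384 N; direction = atan2(877, 1071) = 39.3°.

F ≈ 1380 N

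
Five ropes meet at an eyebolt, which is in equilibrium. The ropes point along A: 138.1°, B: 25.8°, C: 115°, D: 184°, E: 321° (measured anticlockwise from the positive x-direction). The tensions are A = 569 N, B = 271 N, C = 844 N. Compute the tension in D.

T_D ≈ 944 N

Resolve: ΣF_x = 569 cos 138.1° + 271 cos 25.8° + 844 cos 115° + T_D cos 184° + T_E cos 321° = 0.
        ΣF_y = 569 sin 138.1° + 271 sin 25.8° + 844 sin 115° + T_D sin 184° + T_E sin 321° = 0.
The known terms sum to (-536.2, 1263) N, so -0.9976 T_D + 0.7771 T_E = 536.2 and -0.0698 T_D − 0.6293 T_E = -1263.
Solving simultaneously: T_D = 944.3 N, T_E = 1902 N.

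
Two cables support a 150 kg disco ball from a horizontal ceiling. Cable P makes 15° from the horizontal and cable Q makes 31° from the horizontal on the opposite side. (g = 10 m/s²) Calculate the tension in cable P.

T_P ≈ 1790 N

Weight W = 150 × 10 = 1500 N acts straight down.
Horizontal: T_P cos 15° = T_Q cos 31°  →  T_Q = 1.127 T_P.
Vertical: T_P sin 15° + T_Q sin 31° = 1500.
Substituting the horizontal relation into the vertical equation gives 0.8392 T_P = 1500, so T_P = 1787 N.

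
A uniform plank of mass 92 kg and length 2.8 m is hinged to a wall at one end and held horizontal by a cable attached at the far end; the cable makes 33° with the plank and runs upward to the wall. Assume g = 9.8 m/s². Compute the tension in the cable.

T ≈ 828 N

Take torques about the hinge: T sin 33° · 2.8 = 92×9.8×1.4 = 1262.2 N·m.
So T = 1262.2 / (0.5446 × 2.8) = 827.7 N.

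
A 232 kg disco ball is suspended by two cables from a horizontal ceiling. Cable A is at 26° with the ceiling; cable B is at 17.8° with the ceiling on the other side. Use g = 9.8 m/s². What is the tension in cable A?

T_A ≈ 3130 N

Weight W = 232 × 9.8 = 2274 N acts straight down.
Horizontal: T_A cos 26° = T_B cos 17.8°  →  T_B = 0.944 T_A.
Vertical: T_A sin 26° + T_B sin 17.8° = 2274.
Substituting the horizontal relation into the vertical equation gives 0.7269 T_A = 2274, so T_A = 3128 N.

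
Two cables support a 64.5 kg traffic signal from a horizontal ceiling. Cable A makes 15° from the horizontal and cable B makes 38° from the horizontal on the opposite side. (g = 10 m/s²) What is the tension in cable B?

T_B ≈ 780 N

Weight W = 64.5 × 10 = 645 N acts straight down.
Horizontal: T_A cos 15° = T_B cos 38°  →  T_A = 0.8158 T_B.
Vertical: T_A sin 15° + T_B sin 38° = 645.
Substituting the horizontal relation into the vertical equation gives 0.8268 T_B = 645, so T_B = 780.1 N.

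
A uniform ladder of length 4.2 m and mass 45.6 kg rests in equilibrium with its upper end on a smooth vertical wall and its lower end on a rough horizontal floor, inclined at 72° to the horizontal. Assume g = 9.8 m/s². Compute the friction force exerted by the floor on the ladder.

Torques about the foot: N_wall · 4.2 sin 72° = 45.6×9.8×2.1 cos 72° → N_wall = 72.6 N.
ΣF_x = 0: f_floor = N_wall = 72.6 N.

f ≈ 72.6 N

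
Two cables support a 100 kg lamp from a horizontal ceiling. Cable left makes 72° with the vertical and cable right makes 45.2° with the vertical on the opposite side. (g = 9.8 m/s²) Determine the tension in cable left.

Angles from the horizontal: cable left is 90° − 72° = 18°, cable right is 90° − 45.2° = 44.8°.
Weight W = 100 × 9.8 = 980 N acts straight down.
Horizontal: T_left cos 18° = T_right cos 44.8°  →  T_right = 1.34 T_left.
Vertical: T_left sin 18° + T_right sin 44.8° = 980.
Substituting the horizontal relation into the vertical equation gives 1.253 T_left = 980, so T_left = 781.8 N.

T_left ≈ 782 N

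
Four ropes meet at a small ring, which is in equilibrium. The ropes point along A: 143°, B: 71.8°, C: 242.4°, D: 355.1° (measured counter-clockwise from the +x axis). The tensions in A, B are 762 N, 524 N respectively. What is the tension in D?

T_D ≈ 908 N

Resolve: ΣF_x = 762 cos 143° + 524 cos 71.8° + T_C cos 242.4° + T_D cos 355.1° = 0.
        ΣF_y = 762 sin 143° + 524 sin 71.8° + T_C sin 242.4° + T_D sin 355.1° = 0.
The known terms sum to (-444.9, 956.4) N, so -0.4633 T_C + 0.9963 T_D = 444.9 and -0.8862 T_C − 0.0854 T_D = -956.4.
Solving simultaneously: T_C = 991.7 N, T_D = 907.7 N.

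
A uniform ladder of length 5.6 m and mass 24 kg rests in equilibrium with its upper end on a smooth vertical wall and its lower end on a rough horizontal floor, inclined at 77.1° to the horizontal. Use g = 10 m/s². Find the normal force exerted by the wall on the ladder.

N_wall ≈ 27.5 N

Torques about the foot: N_wall · 5.6 sin 77.1° = 24×10×2.8 cos 77.1° → N_wall = 27.484 N.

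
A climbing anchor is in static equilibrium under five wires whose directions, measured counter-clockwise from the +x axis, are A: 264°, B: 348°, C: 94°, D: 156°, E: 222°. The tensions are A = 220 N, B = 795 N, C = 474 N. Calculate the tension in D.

T_D ≈ 456 N

Resolve: ΣF_x = 220 cos 264° + 795 cos 348° + 474 cos 94° + T_D cos 156° + T_E cos 222° = 0.
        ΣF_y = 220 sin 264° + 795 sin 348° + 474 sin 94° + T_D sin 156° + T_E sin 222° = 0.
The known terms sum to (721.6, 88.76) N, so -0.9135 T_D − 0.7431 T_E = -721.6 and 0.4067 T_D − 0.6691 T_E = -88.76.
Solving simultaneously: T_D = 456.3 N, T_E = 410 N.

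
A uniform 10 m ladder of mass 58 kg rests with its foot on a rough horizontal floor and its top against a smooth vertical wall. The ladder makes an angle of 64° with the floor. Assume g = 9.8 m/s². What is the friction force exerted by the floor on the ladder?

f ≈ 139 N

Torques about the foot: N_wall · 10 sin 64° = 58×9.8×5 cos 64° → N_wall = 138.61 N.
ΣF_x = 0: f_floor = N_wall = 138.61 N.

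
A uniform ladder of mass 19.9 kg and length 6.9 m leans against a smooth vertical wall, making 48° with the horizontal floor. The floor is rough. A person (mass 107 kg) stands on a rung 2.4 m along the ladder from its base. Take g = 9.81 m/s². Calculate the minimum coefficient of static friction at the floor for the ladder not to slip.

μ_min ≈ 0.335

ΣF_y = 0: N_floor = 19.9×9.81 + 107×9.81 = 1244.9 N.
Torques about the foot: N_wall · 6.9 sin 48° = 19.9×9.81×3.45 cos 48° + 107×9.81×2.4 cos 48° → N_wall = 416.63 N.
ΣF_x = 0: f_floor = N_wall = 416.63 N.
μ_min = f_floor / N_floor = 416.63 / 1244.9 = 0.3347.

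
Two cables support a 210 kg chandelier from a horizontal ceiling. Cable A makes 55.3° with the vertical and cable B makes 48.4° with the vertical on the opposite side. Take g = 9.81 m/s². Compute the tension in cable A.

Angles from the horizontal: cable A is 90° − 55.3° = 34.7°, cable B is 90° − 48.4° = 41.6°.
Weight W = 210 × 9.81 = 2060 N acts straight down.
Horizontal: T_A cos 34.7° = T_B cos 41.6°  →  T_B = 1.099 T_A.
Vertical: T_A sin 34.7° + T_B sin 41.6° = 2060.
Substituting the horizontal relation into the vertical equation gives 1.299 T_A = 2060, so T_A = 1586 N.

T_A ≈ 1590 N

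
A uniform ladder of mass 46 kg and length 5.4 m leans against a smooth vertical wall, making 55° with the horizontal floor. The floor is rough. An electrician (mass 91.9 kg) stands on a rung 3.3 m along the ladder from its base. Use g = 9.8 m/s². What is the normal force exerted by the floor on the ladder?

N_floor ≈ 1350 N

ΣF_y = 0: N_floor = 46×9.8 + 91.9×9.8 = 1351.4 N.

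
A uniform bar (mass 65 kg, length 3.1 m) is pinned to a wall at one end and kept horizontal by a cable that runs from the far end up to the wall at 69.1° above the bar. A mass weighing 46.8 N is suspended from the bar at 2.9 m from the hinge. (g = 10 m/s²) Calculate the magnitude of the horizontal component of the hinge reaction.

Take torques about the hinge: T sin 69.1° · 3.1 = 65×10×1.55 + 46.8×2.9 = 1143.2 N·m.
So T = 1143.2 / (0.9342 × 3.1) = 394.75 N.
ΣF_x = 0: H_x = T cos 69.1° = 140.82 N.

H_x ≈ 141 N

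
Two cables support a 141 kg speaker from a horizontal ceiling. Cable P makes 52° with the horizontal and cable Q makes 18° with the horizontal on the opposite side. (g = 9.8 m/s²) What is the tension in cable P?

T_P ≈ 1400 N

Weight W = 141 × 9.8 = 1382 N acts straight down.
Horizontal: T_P cos 52° = T_Q cos 18°  →  T_Q = 0.6473 T_P.
Vertical: T_P sin 52° + T_Q sin 18° = 1382.
Substituting the horizontal relation into the vertical equation gives 0.9881 T_P = 1382, so T_P = 1399 N.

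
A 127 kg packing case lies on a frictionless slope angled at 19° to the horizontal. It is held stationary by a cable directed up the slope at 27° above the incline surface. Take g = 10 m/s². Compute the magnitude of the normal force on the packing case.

Take axes along and perpendicular to the incline. Weight components: W sin 19° = 413.5 N down-slope, W cos 19° = 1201 N into the surface.
Along incline: T cos 27° = W sin 19° → T = 464 N.
Perpendicular: N = W cos 19° − T sin 27° = 990.1 N.

N ≈ 990 N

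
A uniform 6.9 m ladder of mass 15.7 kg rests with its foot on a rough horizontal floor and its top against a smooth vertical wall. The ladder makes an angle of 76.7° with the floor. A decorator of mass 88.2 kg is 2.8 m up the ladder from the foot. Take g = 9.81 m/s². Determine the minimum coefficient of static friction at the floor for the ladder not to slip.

μ_min ≈ 0.0993

ΣF_y = 0: N_floor = 15.7×9.81 + 88.2×9.81 = 1019.3 N.
Torques about the foot: N_wall · 6.9 sin 76.7° = 15.7×9.81×3.45 cos 76.7° + 88.2×9.81×2.8 cos 76.7° → N_wall = 101.2 N.
ΣF_x = 0: f_floor = N_wall = 101.2 N.
μ_min = f_floor / N_floor = 101.2 / 1019.3 = 0.09929.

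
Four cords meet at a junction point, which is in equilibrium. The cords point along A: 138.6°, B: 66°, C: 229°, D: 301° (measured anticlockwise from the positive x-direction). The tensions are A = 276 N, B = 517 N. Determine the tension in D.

T_D ≈ 449 N

Resolve: ΣF_x = 276 cos 138.6° + 517 cos 66° + T_C cos 229° + T_D cos 301° = 0.
        ΣF_y = 276 sin 138.6° + 517 sin 66° + T_C sin 229° + T_D sin 301° = 0.
The known terms sum to (3.252, 654.8) N, so -0.6561 T_C + 0.5150 T_D = -3.252 and -0.7547 T_C − 0.8572 T_D = -654.8.
Solving simultaneously: T_C = 357.5 N, T_D = 449.1 N.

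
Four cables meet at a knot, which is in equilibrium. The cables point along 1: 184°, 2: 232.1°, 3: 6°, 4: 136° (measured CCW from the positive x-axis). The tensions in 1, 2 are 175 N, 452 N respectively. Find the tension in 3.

Resolve: ΣF_x = 175 cos 184° + 452 cos 232.1° + T_3 cos 6° + T_4 cos 136° = 0.
        ΣF_y = 175 sin 184° + 452 sin 232.1° + T_3 sin 6° + T_4 sin 136° = 0.
The known terms sum to (-452.2, -368.9) N, so 0.9945 T_3 − 0.7193 T_4 = 452.2 and 0.1045 T_3 + 0.6947 T_4 = 368.9.
Solving simultaneously: T_3 = 756.5 N, T_4 = 417.2 N.

T_3 ≈ 756 N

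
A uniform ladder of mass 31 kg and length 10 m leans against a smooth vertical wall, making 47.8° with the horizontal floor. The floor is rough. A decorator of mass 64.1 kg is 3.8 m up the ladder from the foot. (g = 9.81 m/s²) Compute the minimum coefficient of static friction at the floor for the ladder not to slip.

μ_min ≈ 0.380

ΣF_y = 0: N_floor = 31×9.81 + 64.1×9.81 = 932.93 N.
Torques about the foot: N_wall · 10 sin 47.8° = 31×9.81×5 cos 47.8° + 64.1×9.81×3.8 cos 47.8° → N_wall = 354.54 N.
ΣF_x = 0: f_floor = N_wall = 354.54 N.
μ_min = f_floor / N_floor = 354.54 / 932.93 = 0.38.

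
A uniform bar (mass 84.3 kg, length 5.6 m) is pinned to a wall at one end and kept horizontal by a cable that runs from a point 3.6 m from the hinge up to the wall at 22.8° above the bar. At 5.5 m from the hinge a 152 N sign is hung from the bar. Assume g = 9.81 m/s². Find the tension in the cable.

T ≈ 2260 N

Take torques about the hinge: T sin 22.8° · 3.6 = 84.3×9.81×2.8 + 152×5.5 = 3151.6 N·m.
So T = 3151.6 / (0.3875 × 3.6) = 2259.1 N.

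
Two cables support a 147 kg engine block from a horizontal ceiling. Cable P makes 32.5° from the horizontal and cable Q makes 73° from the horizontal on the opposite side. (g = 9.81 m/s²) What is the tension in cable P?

T_P ≈ 438 N

Weight W = 147 × 9.81 = 1442 N acts straight down.
Horizontal: T_P cos 32.5° = T_Q cos 73°  →  T_Q = 2.885 T_P.
Vertical: T_P sin 32.5° + T_Q sin 73° = 1442.
Substituting the horizontal relation into the vertical equation gives 3.296 T_P = 1442, so T_P = 437.5 N.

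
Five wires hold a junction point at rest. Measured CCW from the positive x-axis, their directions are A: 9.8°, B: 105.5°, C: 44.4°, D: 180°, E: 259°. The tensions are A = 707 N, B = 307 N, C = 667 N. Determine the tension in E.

Resolve: ΣF_x = 707 cos 9.8° + 307 cos 105.5° + 667 cos 44.4° + T_D cos 180° + T_E cos 259° = 0.
        ΣF_y = 707 sin 9.8° + 307 sin 105.5° + 667 sin 44.4° + T_D sin 180° + T_E sin 259° = 0.
The known terms sum to (1091, 882.8) N, so -1.0000 T_D − 0.1908 T_E = -1091 and 0.0000 T_D − 0.9816 T_E = -882.8.
Solving simultaneously: T_D = 919.6 N, T_E = 899.4 N.

T_E ≈ 899 N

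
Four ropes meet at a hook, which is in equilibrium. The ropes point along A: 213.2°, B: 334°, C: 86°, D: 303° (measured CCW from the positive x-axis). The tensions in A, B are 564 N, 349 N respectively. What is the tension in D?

Resolve: ΣF_x = 564 cos 213.2° + 349 cos 334° + T_C cos 86° + T_D cos 303° = 0.
        ΣF_y = 564 sin 213.2° + 349 sin 334° + T_C sin 86° + T_D sin 303° = 0.
The known terms sum to (-158.3, -461.8) N, so 0.0698 T_C + 0.5446 T_D = 158.3 and 0.9976 T_C − 0.8387 T_D = 461.8.
Solving simultaneously: T_C = 638.5 N, T_D = 208.8 N.

T_D ≈ 209 N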